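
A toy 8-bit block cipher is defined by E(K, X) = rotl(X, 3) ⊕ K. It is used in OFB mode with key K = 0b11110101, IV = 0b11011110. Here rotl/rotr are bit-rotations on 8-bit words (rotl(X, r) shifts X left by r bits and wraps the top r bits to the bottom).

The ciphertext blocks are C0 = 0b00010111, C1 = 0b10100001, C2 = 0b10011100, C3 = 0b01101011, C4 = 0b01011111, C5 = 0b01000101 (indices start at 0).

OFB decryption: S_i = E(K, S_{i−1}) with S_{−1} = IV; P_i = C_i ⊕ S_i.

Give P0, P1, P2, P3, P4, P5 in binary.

P0 = 0b00010100, P1 = 0b01001100, P2 = 0b00000110, P3 = 0b01001010, P4 = 0b10100011, P5 = 0b01010111

P0: S = E(K, 0b11011110) = 0b00000011; 0b00010111 ⊕ 0b00000011 = 0b00010100.
P1: S = E(K, 0b00000011) = 0b11101101; 0b10100001 ⊕ 0b11101101 = 0b01001100.
P2: S = E(K, 0b11101101) = 0b10011010; 0b10011100 ⊕ 0b10011010 = 0b00000110.
P3: S = E(K, 0b10011010) = 0b00100001; 0b01101011 ⊕ 0b00100001 = 0b01001010.
P4: S = E(K, 0b00100001) = 0b11111100; 0b01011111 ⊕ 0b11111100 = 0b10100011.
P5: S = E(K, 0b11111100) = 0b00010010; 0b01000101 ⊕ 0b00010010 = 0b01010111.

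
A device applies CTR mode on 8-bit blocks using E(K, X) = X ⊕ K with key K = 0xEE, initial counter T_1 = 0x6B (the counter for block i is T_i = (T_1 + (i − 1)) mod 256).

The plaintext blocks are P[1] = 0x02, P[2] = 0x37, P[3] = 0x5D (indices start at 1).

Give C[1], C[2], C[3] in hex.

C[1] = 0x87, C[2] = 0xB5, C[3] = 0xDE

CTR encryption: S_i = E(K, T_i) where T_i is the counter for block i; C_i = P_i ⊕ S_i.
C[1]: T = 0x6B, S = E(K, T) = 0x85; 0x02 ⊕ 0x85 = 0x87.
C[2]: T = 0x6C, S = E(K, T) = 0x82; 0x37 ⊕ 0x82 = 0xB5.
C[3]: T = 0x6D, S = E(K, T) = 0x83; 0x5D ⊕ 0x83 = 0xDE.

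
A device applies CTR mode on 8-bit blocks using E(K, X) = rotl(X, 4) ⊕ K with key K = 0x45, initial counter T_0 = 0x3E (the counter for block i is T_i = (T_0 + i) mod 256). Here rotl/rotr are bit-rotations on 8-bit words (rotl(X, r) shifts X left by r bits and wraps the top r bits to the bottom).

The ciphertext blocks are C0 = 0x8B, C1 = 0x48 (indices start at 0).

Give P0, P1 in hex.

CTR decryption: S_i = E(K, T_i) where T_i is the counter for block i; P_i = C_i ⊕ S_i.
P0: T = 0x3E, S = E(K, T) = 0xA6; 0x8B ⊕ 0xA6 = 0x2D.
P1: T = 0x3F, S = E(K, T) = 0xB6; 0x48 ⊕ 0xB6 = 0xFE.

P0 = 0x2D, P1 = 0xFE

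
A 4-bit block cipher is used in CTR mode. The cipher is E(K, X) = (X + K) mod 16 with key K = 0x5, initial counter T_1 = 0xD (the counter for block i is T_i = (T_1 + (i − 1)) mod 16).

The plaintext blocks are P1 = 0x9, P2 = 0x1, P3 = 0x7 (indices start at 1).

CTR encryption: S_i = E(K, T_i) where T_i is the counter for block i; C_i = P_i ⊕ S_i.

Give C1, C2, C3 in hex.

C1 = 0xB, C2 = 0x2, C3 = 0x3

C1: T = 0xD, S = E(K, T) = 0x2; 0x9 ⊕ 0x2 = 0xB.
C2: T = 0xE, S = E(K, T) = 0x3; 0x1 ⊕ 0x3 = 0x2.
C3: T = 0xF, S = E(K, T) = 0x4; 0x7 ⊕ 0x4 = 0x3.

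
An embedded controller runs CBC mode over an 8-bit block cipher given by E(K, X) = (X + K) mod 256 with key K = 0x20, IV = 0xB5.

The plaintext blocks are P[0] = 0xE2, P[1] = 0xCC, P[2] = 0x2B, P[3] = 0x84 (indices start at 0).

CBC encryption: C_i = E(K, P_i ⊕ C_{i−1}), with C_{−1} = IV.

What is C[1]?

C[1] = 0xDB

C[0]: P[0] ⊕ 0xB5 = 0x57; E(K, 0x57) = 0x77.
C[1]: P[1] ⊕ 0x77 = 0xBB; E(K, 0xBB) = 0xDB.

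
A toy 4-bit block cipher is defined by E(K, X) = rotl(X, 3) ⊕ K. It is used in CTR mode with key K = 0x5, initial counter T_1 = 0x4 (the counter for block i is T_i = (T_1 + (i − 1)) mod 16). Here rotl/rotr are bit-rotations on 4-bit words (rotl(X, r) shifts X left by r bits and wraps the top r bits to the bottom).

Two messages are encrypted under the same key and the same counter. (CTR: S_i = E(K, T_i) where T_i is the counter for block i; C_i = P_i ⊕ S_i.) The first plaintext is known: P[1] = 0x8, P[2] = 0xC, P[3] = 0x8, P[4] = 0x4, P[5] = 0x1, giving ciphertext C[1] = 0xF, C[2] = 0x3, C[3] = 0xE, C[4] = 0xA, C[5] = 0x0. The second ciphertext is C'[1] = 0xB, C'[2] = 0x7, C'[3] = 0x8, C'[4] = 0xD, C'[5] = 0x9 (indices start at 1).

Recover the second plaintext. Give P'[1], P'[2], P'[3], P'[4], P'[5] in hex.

P'[1] = 0xC, P'[2] = 0x8, P'[3] = 0xE, P'[4] = 0x3, P'[5] = 0x8

In CTR with a reused counter, both messages share the same keystream S_i, so C_i ⊕ C'_i = P_i ⊕ P'_i and thus P'_i = P_i ⊕ C_i ⊕ C'_i.
P'[1]: 0x8 ⊕ 0xF ⊕ 0xB = 0xC.
P'[2]: 0xC ⊕ 0x3 ⊕ 0x7 = 0x8.
P'[3]: 0x8 ⊕ 0xE ⊕ 0x8 = 0xE.
P'[4]: 0x4 ⊕ 0xA ⊕ 0xD = 0x3.
P'[5]: 0x1 ⊕ 0x0 ⊕ 0x9 = 0x8.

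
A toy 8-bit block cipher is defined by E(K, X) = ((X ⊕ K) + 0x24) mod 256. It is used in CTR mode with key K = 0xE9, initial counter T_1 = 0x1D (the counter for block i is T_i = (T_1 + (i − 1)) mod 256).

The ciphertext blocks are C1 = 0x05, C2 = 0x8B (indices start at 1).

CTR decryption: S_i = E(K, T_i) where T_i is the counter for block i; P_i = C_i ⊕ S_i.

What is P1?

P1: T = 0x1D, S = E(K, T) = 0x18; 0x05 ⊕ 0x18 = 0x1D.

P1 = 0x1D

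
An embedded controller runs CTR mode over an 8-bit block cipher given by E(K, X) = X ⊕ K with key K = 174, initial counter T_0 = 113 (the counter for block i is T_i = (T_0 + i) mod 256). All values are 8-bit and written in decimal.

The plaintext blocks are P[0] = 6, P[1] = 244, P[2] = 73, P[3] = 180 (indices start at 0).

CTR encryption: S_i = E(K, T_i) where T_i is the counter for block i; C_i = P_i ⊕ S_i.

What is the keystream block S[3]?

218

C[0]: T = 113, S = E(K, T) = 223; 6 ⊕ 223 = 217.
C[1]: T = 114, S = E(K, T) = 220; 244 ⊕ 220 = 40.
C[2]: T = 115, S = E(K, T) = 221; 73 ⊕ 221 = 148.
C[3]: T = 116, S = E(K, T) = 218; 180 ⊕ 218 = 110.
So S[3] = 218.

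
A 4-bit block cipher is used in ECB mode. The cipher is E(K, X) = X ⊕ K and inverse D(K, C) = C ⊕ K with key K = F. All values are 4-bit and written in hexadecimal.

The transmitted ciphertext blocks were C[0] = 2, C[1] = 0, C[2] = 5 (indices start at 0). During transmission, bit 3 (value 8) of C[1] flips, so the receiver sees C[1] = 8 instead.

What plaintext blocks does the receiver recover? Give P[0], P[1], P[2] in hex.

P[0] = D, P[1] = 7, P[2] = A

ECB decryption: P_i = D(K, C_i).
Only C[1] changed, to 8. In ECB, a change in C_i affects only P_i. Decrypting the received ciphertext:
P[0]: D(K, 2) = D.
P[1]: D(K, 8) = 7.
P[2]: D(K, 5) = A.
Blocks that differ from the original plaintext: P[1].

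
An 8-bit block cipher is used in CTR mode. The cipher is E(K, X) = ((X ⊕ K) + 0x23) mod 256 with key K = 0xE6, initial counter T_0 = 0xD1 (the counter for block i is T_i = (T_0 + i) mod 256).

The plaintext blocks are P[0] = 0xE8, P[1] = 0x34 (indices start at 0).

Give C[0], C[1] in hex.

CTR encryption: S_i = E(K, T_i) where T_i is the counter for block i; C_i = P_i ⊕ S_i.
C[0]: T = 0xD1, S = E(K, T) = 0x5A; 0xE8 ⊕ 0x5A = 0xB2.
C[1]: T = 0xD2, S = E(K, T) = 0x57; 0x34 ⊕ 0x57 = 0x63.

C[0] = 0xB2, C[1] = 0x63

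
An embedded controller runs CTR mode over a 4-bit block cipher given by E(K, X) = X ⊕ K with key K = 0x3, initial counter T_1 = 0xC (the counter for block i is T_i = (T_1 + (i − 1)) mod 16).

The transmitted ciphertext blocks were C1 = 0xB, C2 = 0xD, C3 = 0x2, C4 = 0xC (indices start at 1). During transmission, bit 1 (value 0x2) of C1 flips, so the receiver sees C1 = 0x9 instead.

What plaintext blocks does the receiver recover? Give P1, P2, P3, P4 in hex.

CTR decryption: S_i = E(K, T_i) where T_i is the counter for block i; P_i = C_i ⊕ S_i.
Only C1 changed, to 0x9. In CTR, a change in C_i flips the same bit in P_i only; the keystream is unaffected. Decrypting the received ciphertext:
P1: T = 0xC, S = E(K, T) = 0xF; 0x9 ⊕ 0xF = 0x6.
P2: T = 0xD, S = E(K, T) = 0xE; 0xD ⊕ 0xE = 0x3.
P3: T = 0xE, S = E(K, T) = 0xD; 0x2 ⊕ 0xD = 0xF.
P4: T = 0xF, S = E(K, T) = 0xC; 0xC ⊕ 0xC = 0x0.
Blocks that differ from the original plaintext: P1.

P1 = 0x6, P2 = 0x3, P3 = 0xF, P4 = 0x0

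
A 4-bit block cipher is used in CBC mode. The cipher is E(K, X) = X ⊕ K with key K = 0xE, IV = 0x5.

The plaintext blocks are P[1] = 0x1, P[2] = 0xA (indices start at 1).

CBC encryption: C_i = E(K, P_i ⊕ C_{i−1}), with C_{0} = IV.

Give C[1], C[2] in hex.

C[1]: P[1] ⊕ 0x5 = 0x4; E(K, 0x4) = 0xA.
C[2]: P[2] ⊕ 0xA = 0x0; E(K, 0x0) = 0xE.

C[1] = 0xA, C[2] = 0xE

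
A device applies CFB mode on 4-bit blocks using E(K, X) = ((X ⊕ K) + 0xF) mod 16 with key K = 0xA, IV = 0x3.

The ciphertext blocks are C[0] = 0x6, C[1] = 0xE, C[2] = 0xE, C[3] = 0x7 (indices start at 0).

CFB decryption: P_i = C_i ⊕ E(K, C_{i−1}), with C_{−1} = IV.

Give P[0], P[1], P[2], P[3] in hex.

P[0] = 0xE, P[1] = 0x5, P[2] = 0xD, P[3] = 0x4

P[0]: E(K, 0x3) = 0x8; 0x6 ⊕ 0x8 = 0xE.
P[1]: E(K, 0x6) = 0xB; 0xE ⊕ 0xB = 0x5.
P[2]: E(K, 0xE) = 0x3; 0xE ⊕ 0x3 = 0xD.
P[3]: E(K, 0xE) = 0x3; 0x7 ⊕ 0x3 = 0x4.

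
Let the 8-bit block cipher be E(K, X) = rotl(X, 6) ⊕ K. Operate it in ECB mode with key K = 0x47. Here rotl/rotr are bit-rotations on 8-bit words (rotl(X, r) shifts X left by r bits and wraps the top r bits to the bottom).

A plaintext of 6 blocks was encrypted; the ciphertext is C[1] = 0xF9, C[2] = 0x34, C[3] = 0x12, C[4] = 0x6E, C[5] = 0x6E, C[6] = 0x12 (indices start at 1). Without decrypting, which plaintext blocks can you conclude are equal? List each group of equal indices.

ECB encrypts each block independently with the same key, so equal ciphertext blocks imply equal plaintext blocks.
C[3] = C[6] = 0x12, so P[3] = P[6].
C[4] = C[5] = 0x6E, so P[4] = P[5].

P[3] = P[6]; P[4] = P[5]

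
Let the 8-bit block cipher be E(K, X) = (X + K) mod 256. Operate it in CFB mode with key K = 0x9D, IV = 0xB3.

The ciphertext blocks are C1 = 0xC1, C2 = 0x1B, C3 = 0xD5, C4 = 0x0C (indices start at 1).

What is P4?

P4 = 0x7E

CFB decryption: P_i = C_i ⊕ E(K, C_{i−1}), with C_{0} = IV.
P4: E(K, 0xD5) = 0x72; 0x0C ⊕ 0x72 = 0x7E.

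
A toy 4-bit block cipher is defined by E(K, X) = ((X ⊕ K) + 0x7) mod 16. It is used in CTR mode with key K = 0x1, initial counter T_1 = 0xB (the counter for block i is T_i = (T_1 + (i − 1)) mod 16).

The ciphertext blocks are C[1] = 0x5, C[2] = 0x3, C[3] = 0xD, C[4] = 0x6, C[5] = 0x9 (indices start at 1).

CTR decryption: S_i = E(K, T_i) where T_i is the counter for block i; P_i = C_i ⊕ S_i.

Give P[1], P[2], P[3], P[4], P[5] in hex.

P[1]: T = 0xB, S = E(K, T) = 0x1; 0x5 ⊕ 0x1 = 0x4.
P[2]: T = 0xC, S = E(K, T) = 0x4; 0x3 ⊕ 0x4 = 0x7.
P[3]: T = 0xD, S = E(K, T) = 0x3; 0xD ⊕ 0x3 = 0xE.
P[4]: T = 0xE, S = E(K, T) = 0x6; 0x6 ⊕ 0x6 = 0x0.
P[5]: T = 0xF, S = E(K, T) = 0x5; 0x9 ⊕ 0x5 = 0xC.

P[1] = 0x4, P[2] = 0x7, P[3] = 0xE, P[4] = 0x0, P[5] = 0xC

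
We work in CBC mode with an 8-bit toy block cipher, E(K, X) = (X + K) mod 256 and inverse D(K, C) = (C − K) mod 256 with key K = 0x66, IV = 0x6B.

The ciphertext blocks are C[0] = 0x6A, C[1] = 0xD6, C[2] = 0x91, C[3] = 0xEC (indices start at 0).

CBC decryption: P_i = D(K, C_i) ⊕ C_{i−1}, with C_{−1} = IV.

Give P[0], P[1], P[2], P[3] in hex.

P[0] = 0x6F, P[1] = 0x1A, P[2] = 0xFD, P[3] = 0x17

P[0]: D(K, 0x6A) = 0x04; 0x04 ⊕ 0x6B = 0x6F.
P[1]: D(K, 0xD6) = 0x70; 0x70 ⊕ 0x6A = 0x1A.
P[2]: D(K, 0x91) = 0x2B; 0x2B ⊕ 0xD6 = 0xFD.
P[3]: D(K, 0xEC) = 0x86; 0x86 ⊕ 0x91 = 0x17.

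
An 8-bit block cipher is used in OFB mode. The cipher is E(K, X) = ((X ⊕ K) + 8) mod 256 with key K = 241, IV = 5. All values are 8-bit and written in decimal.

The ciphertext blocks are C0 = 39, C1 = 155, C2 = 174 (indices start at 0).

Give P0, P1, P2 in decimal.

P0 = 219, P1 = 142, P2 = 66

OFB decryption: S_i = E(K, S_{i−1}) with S_{−1} = IV; P_i = C_i ⊕ S_i.
P0: S = E(K, 5) = 252; 39 ⊕ 252 = 219.
P1: S = E(K, 252) = 21; 155 ⊕ 21 = 142.
P2: S = E(K, 21) = 236; 174 ⊕ 236 = 66.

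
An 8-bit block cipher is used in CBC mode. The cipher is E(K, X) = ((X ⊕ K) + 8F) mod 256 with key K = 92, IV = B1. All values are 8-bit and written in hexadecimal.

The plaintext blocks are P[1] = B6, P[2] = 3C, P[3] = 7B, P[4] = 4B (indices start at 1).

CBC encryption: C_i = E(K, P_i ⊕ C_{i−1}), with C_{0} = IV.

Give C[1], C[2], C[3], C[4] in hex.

C[1] = 24, C[2] = 19, C[3] = 7F, C[4] = 35

C[1]: P[1] ⊕ B1 = 07; E(K, 07) = 24.
C[2]: P[2] ⊕ 24 = 18; E(K, 18) = 19.
C[3]: P[3] ⊕ 19 = 62; E(K, 62) = 7F.
C[4]: P[4] ⊕ 7F = 34; E(K, 34) = 35.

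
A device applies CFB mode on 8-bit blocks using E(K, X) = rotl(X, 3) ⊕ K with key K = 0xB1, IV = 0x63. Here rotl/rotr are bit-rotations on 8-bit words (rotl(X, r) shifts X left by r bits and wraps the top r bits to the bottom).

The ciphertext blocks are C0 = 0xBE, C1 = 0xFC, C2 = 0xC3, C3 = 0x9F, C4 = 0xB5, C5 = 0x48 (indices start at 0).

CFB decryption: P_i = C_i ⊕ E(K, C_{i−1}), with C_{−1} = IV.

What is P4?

P4 = 0xF8

P4: E(K, 0x9F) = 0x4D; 0xB5 ⊕ 0x4D = 0xF8.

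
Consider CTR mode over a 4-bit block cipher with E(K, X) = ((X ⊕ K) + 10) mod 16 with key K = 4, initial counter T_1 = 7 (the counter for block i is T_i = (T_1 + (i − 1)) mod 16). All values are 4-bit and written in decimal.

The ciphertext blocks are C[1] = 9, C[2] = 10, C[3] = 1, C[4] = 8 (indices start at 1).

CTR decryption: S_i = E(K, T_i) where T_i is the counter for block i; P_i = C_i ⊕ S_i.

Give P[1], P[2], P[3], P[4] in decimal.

P[1]: T = 7, S = E(K, T) = 13; 9 ⊕ 13 = 4.
P[2]: T = 8, S = E(K, T) = 6; 10 ⊕ 6 = 12.
P[3]: T = 9, S = E(K, T) = 7; 1 ⊕ 7 = 6.
P[4]: T = 10, S = E(K, T) = 8; 8 ⊕ 8 = 0.

P[1] = 4, P[2] = 12, P[3] = 6, P[4] = 0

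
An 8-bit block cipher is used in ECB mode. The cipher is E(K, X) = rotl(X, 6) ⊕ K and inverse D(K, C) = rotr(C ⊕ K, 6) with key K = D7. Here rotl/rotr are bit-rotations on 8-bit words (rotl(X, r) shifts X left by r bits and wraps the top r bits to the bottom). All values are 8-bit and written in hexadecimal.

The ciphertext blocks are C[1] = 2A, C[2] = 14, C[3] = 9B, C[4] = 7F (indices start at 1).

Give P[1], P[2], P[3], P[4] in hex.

P[1] = F7, P[2] = 0F, P[3] = 31, P[4] = A2

ECB decryption: P_i = D(K, C_i).
P[1]: D(K, 2A) = F7.
P[2]: D(K, 14) = 0F.
P[3]: D(K, 9B) = 31.
P[4]: D(K, 7F) = A2.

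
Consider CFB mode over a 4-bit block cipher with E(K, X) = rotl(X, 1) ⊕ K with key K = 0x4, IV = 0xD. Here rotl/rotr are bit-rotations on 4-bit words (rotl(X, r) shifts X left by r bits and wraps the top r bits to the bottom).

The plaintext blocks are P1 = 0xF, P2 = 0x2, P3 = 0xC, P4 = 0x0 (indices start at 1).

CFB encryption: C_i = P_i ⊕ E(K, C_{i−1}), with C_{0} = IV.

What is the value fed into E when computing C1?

C1: E(K, 0xD) = 0xF; 0xF ⊕ 0xF = 0x0.
So the input to E for block 1 is 0xD.

0xD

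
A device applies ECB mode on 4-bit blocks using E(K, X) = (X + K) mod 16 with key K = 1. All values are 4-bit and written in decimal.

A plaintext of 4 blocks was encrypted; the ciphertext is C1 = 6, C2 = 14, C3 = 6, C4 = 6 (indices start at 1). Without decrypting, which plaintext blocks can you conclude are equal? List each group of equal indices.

ECB encrypts each block independently with the same key, so equal ciphertext blocks imply equal plaintext blocks.
C1 = C3 = C4 = 6, so P1 = P3 = P4.

P1 = P3 = P4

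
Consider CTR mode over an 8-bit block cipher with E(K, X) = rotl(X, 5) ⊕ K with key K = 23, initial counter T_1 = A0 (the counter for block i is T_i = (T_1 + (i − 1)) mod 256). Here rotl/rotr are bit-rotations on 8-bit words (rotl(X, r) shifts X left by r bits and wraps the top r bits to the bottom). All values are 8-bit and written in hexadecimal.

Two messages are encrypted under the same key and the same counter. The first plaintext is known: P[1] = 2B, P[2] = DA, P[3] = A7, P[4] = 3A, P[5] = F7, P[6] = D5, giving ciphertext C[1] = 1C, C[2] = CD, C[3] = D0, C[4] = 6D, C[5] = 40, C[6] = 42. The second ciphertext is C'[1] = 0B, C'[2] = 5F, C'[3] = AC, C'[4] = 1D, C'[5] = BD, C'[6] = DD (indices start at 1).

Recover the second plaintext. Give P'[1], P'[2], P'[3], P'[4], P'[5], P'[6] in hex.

In CTR with a reused counter, both messages share the same keystream S_i, so C_i ⊕ C'_i = P_i ⊕ P'_i and thus P'_i = P_i ⊕ C_i ⊕ C'_i.
P'[1]: 2B ⊕ 1C ⊕ 0B = 3C.
P'[2]: DA ⊕ CD ⊕ 5F = 48.
P'[3]: A7 ⊕ D0 ⊕ AC = DB.
P'[4]: 3A ⊕ 6D ⊕ 1D = 4A.
P'[5]: F7 ⊕ 40 ⊕ BD = 0A.
P'[6]: D5 ⊕ 42 ⊕ DD = 4A.

P'[1] = 3C, P'[2] = 48, P'[3] = DB, P'[4] = 4A, P'[5] = 0A, P'[6] = 4A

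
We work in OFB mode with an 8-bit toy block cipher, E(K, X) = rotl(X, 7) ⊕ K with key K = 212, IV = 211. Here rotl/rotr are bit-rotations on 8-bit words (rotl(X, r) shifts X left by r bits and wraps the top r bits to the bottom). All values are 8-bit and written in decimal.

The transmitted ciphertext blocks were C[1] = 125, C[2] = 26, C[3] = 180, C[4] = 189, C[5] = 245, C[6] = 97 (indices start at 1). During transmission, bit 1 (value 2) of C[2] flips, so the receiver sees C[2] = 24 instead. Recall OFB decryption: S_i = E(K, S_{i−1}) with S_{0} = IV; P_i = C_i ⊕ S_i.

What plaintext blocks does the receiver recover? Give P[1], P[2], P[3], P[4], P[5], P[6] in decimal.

Only C[2] changed, to 24. In OFB, a change in C_i flips the same bit in P_i only; the keystream is unaffected. Decrypting the received ciphertext:
P[1]: S = E(K, 211) = 61; 125 ⊕ 61 = 64.
P[2]: S = E(K, 61) = 74; 24 ⊕ 74 = 82.
P[3]: S = E(K, 74) = 241; 180 ⊕ 241 = 69.
P[4]: S = E(K, 241) = 44; 189 ⊕ 44 = 145.
P[5]: S = E(K, 44) = 194; 245 ⊕ 194 = 55.
P[6]: S = E(K, 194) = 181; 97 ⊕ 181 = 212.
Blocks that differ from the original plaintext: P[2].

P[1] = 64, P[2] = 82, P[3] = 69, P[4] = 145, P[5] = 55, P[6] = 212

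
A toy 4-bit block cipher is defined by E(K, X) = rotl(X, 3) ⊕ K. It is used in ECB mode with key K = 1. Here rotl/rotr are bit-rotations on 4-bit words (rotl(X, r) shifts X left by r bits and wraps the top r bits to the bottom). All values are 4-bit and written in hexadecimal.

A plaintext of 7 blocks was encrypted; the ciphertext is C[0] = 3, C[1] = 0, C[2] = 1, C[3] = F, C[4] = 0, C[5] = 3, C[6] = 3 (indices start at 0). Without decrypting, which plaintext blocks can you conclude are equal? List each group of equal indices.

ECB encrypts each block independently with the same key, so equal ciphertext blocks imply equal plaintext blocks.
C[0] = C[5] = C[6] = 3, so P[0] = P[5] = P[6].
C[1] = C[4] = 0, so P[1] = P[4].

P[0] = P[5] = P[6]; P[1] = P[4]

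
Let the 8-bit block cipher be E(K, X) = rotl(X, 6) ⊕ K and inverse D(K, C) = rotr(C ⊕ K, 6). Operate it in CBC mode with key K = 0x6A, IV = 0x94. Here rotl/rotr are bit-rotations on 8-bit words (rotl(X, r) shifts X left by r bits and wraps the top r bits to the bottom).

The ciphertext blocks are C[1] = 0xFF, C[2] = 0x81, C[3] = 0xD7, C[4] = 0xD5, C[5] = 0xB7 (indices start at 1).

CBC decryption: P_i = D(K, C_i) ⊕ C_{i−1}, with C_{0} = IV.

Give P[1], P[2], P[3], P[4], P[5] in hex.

P[1] = 0xC2, P[2] = 0x50, P[3] = 0x77, P[4] = 0x29, P[5] = 0xA2

P[1]: D(K, 0xFF) = 0x56; 0x56 ⊕ 0x94 = 0xC2.
P[2]: D(K, 0x81) = 0xAF; 0xAF ⊕ 0xFF = 0x50.
P[3]: D(K, 0xD7) = 0xF6; 0xF6 ⊕ 0x81 = 0x77.
P[4]: D(K, 0xD5) = 0xFE; 0xFE ⊕ 0xD7 = 0x29.
P[5]: D(K, 0xB7) = 0x77; 0x77 ⊕ 0xD5 = 0xA2.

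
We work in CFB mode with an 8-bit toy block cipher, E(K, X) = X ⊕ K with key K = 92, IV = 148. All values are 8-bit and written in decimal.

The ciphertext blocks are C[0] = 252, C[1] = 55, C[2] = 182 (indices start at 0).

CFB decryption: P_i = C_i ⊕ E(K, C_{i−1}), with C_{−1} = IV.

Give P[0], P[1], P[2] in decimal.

P[0] = 52, P[1] = 151, P[2] = 221

P[0]: E(K, 148) = 200; 252 ⊕ 200 = 52.
P[1]: E(K, 252) = 160; 55 ⊕ 160 = 151.
P[2]: E(K, 55) = 107; 182 ⊕ 107 = 221.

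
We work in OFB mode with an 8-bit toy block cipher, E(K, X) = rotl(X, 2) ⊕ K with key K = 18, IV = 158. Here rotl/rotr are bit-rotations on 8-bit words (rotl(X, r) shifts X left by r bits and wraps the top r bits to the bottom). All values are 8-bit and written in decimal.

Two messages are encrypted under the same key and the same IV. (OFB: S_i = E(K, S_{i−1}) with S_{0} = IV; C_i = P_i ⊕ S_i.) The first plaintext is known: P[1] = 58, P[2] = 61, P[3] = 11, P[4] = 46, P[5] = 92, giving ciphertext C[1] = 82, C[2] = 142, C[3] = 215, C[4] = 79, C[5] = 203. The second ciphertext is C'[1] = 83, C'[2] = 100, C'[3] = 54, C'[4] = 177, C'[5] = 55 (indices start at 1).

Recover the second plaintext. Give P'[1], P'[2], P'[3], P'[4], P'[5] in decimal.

P'[1] = 59, P'[2] = 215, P'[3] = 234, P'[4] = 208, P'[5] = 160

In OFB with a reused IV, both messages share the same keystream S_i, so C_i ⊕ C'_i = P_i ⊕ P'_i and thus P'_i = P_i ⊕ C_i ⊕ C'_i.
P'[1]: 58 ⊕ 82 ⊕ 83 = 59.
P'[2]: 61 ⊕ 142 ⊕ 100 = 215.
P'[3]: 11 ⊕ 215 ⊕ 54 = 234.
P'[4]: 46 ⊕ 79 ⊕ 177 = 208.
P'[5]: 92 ⊕ 203 ⊕ 55 = 160.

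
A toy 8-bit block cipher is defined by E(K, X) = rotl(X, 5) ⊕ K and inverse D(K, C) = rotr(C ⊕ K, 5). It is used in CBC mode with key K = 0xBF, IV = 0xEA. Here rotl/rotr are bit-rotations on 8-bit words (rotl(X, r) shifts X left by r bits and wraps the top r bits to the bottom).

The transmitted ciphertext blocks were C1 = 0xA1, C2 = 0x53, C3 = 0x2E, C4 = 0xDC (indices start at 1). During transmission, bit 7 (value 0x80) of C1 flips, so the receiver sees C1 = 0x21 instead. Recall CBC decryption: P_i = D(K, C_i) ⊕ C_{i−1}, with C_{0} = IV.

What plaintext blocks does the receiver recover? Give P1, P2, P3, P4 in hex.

Only C1 changed, to 0x21. In CBC, a change in C_i garbles P_i and flips the same bit in P_{i+1}. Decrypting the received ciphertext:
P1: D(K, 0x21) = 0xF4; 0xF4 ⊕ 0xEA = 0x1E.
P2: D(K, 0x53) = 0x67; 0x67 ⊕ 0x21 = 0x46.
P3: D(K, 0x2E) = 0x8C; 0x8C ⊕ 0x53 = 0xDF.
P4: D(K, 0xDC) = 0x1B; 0x1B ⊕ 0x2E = 0x35.
Blocks that differ from the original plaintext: P1, P2.

P1 = 0x1E, P2 = 0x46, P3 = 0xDF, P4 = 0x35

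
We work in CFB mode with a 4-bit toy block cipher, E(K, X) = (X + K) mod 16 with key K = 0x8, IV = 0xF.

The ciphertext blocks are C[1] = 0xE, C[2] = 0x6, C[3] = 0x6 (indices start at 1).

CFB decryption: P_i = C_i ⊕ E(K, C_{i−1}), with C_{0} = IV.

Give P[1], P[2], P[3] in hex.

P[1] = 0x9, P[2] = 0x0, P[3] = 0x8

P[1]: E(K, 0xF) = 0x7; 0xE ⊕ 0x7 = 0x9.
P[2]: E(K, 0xE) = 0x6; 0x6 ⊕ 0x6 = 0x0.
P[3]: E(K, 0x6) = 0xE; 0x6 ⊕ 0xE = 0x8.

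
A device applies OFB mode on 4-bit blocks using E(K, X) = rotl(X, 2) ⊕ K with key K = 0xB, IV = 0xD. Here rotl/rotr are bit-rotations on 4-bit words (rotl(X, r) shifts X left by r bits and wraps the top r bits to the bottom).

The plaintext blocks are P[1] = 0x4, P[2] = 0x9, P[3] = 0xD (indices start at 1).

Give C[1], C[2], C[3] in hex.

OFB encryption: S_i = E(K, S_{i−1}) with S_{0} = IV; C_i = P_i ⊕ S_i.
C[1]: S = E(K, 0xD) = 0xC; 0x4 ⊕ 0xC = 0x8.
C[2]: S = E(K, 0xC) = 0x8; 0x9 ⊕ 0x8 = 0x1.
C[3]: S = E(K, 0x8) = 0x9; 0xD ⊕ 0x9 = 0x4.

C[1] = 0x8, C[2] = 0x1, C[3] = 0x4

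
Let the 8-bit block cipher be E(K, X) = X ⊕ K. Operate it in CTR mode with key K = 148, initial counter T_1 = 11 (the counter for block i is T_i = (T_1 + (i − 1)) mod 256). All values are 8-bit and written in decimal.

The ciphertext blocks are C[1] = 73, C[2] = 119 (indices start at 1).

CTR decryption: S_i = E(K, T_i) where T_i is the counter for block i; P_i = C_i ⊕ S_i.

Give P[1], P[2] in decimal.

P[1]: T = 11, S = E(K, T) = 159; 73 ⊕ 159 = 214.
P[2]: T = 12, S = E(K, T) = 152; 119 ⊕ 152 = 239.

P[1] = 214, P[2] = 239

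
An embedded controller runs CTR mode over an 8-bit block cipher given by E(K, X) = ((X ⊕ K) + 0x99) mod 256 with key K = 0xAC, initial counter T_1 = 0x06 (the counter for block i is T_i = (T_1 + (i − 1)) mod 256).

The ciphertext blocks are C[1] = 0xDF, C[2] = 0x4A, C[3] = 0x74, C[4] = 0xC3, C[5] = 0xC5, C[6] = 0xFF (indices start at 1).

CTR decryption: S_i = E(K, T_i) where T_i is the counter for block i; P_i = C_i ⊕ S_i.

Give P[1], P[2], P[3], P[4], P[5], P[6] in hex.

P[1]: T = 0x06, S = E(K, T) = 0x43; 0xDF ⊕ 0x43 = 0x9C.
P[2]: T = 0x07, S = E(K, T) = 0x44; 0x4A ⊕ 0x44 = 0x0E.
P[3]: T = 0x08, S = E(K, T) = 0x3D; 0x74 ⊕ 0x3D = 0x49.
P[4]: T = 0x09, S = E(K, T) = 0x3E; 0xC3 ⊕ 0x3E = 0xFD.
P[5]: T = 0x0A, S = E(K, T) = 0x3F; 0xC5 ⊕ 0x3F = 0xFA.
P[6]: T = 0x0B, S = E(K, T) = 0x40; 0xFF ⊕ 0x40 = 0xBF.

P[1] = 0x9C, P[2] = 0x0E, P[3] = 0x49, P[4] = 0xFD, P[5] = 0xFA, P[6] = 0xBF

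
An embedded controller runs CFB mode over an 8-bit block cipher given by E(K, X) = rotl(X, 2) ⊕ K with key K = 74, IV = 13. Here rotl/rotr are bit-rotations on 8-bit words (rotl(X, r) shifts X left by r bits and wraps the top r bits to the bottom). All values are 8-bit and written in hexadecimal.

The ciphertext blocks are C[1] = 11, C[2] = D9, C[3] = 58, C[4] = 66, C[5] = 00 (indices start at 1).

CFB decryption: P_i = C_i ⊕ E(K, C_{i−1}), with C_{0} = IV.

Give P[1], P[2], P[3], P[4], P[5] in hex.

P[1] = 29, P[2] = E9, P[3] = 4B, P[4] = 73, P[5] = ED

P[1]: E(K, 13) = 38; 11 ⊕ 38 = 29.
P[2]: E(K, 11) = 30; D9 ⊕ 30 = E9.
P[3]: E(K, D9) = 13; 58 ⊕ 13 = 4B.
P[4]: E(K, 58) = 15; 66 ⊕ 15 = 73.
P[5]: E(K, 66) = ED; 00 ⊕ ED = ED.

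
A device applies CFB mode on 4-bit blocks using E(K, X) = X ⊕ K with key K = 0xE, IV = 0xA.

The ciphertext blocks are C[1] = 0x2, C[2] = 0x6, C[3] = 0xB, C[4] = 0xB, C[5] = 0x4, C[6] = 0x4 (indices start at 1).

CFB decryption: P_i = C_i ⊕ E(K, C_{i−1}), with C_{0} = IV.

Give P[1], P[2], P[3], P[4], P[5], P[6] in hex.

P[1] = 0x6, P[2] = 0xA, P[3] = 0x3, P[4] = 0xE, P[5] = 0x1, P[6] = 0xE

P[1]: E(K, 0xA) = 0x4; 0x2 ⊕ 0x4 = 0x6.
P[2]: E(K, 0x2) = 0xC; 0x6 ⊕ 0xC = 0xA.
P[3]: E(K, 0x6) = 0x8; 0xB ⊕ 0x8 = 0x3.
P[4]: E(K, 0xB) = 0x5; 0xB ⊕ 0x5 = 0xE.
P[5]: E(K, 0xB) = 0x5; 0x4 ⊕ 0x5 = 0x1.
P[6]: E(K, 0x4) = 0xA; 0x4 ⊕ 0xA = 0xE.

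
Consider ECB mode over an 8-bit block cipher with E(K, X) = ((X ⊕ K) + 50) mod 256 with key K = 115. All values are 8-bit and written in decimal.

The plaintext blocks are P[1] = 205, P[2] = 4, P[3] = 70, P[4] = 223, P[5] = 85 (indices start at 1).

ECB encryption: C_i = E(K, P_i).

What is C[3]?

C[3]: E(K, 70) = 103.

C[3] = 103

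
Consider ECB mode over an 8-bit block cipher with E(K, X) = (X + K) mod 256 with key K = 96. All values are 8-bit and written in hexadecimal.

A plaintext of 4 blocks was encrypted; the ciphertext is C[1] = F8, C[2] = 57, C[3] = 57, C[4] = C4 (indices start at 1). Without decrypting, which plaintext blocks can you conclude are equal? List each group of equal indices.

P[2] = P[3]

ECB encrypts each block independently with the same key, so equal ciphertext blocks imply equal plaintext blocks.
C[2] = C[3] = 57, so P[2] = P[3].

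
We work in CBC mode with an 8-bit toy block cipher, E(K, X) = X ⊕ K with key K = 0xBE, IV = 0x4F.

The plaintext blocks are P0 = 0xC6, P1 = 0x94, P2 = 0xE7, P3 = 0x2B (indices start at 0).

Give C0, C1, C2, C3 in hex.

CBC encryption: C_i = E(K, P_i ⊕ C_{i−1}), with C_{−1} = IV.
C0: P0 ⊕ 0x4F = 0x89; E(K, 0x89) = 0x37.
C1: P1 ⊕ 0x37 = 0xA3; E(K, 0xA3) = 0x1D.
C2: P2 ⊕ 0x1D = 0xFA; E(K, 0xFA) = 0x44.
C3: P3 ⊕ 0x44 = 0x6F; E(K, 0x6F) = 0xD1.

C0 = 0x37, C1 = 0x1D, C2 = 0x44, C3 = 0xD1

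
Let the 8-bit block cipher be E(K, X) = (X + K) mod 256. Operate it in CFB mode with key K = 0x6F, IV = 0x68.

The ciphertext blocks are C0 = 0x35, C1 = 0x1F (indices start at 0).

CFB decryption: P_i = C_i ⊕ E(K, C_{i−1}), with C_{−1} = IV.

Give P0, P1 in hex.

P0: E(K, 0x68) = 0xD7; 0x35 ⊕ 0xD7 = 0xE2.
P1: E(K, 0x35) = 0xA4; 0x1F ⊕ 0xA4 = 0xBB.

P0 = 0xE2, P1 = 0xBB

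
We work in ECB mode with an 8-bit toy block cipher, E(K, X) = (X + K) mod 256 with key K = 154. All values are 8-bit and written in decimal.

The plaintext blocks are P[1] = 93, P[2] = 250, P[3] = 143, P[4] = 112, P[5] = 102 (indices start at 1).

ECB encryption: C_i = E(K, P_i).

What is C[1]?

C[1]: E(K, 93) = 247.

C[1] = 247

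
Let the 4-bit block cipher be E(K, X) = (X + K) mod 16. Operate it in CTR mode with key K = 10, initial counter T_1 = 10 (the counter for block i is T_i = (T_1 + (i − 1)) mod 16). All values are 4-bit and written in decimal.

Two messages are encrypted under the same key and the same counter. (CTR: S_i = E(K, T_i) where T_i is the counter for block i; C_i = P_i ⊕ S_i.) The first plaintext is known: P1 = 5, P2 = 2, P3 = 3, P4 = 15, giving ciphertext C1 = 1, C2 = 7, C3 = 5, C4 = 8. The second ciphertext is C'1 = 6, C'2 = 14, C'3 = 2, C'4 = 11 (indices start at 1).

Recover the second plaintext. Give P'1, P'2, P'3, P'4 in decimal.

P'1 = 2, P'2 = 11, P'3 = 4, P'4 = 12

In CTR with a reused counter, both messages share the same keystream S_i, so C_i ⊕ C'_i = P_i ⊕ P'_i and thus P'_i = P_i ⊕ C_i ⊕ C'_i.
P'1: 5 ⊕ 1 ⊕ 6 = 2.
P'2: 2 ⊕ 7 ⊕ 14 = 11.
P'3: 3 ⊕ 5 ⊕ 2 = 4.
P'4: 15 ⊕ 8 ⊕ 11 = 12.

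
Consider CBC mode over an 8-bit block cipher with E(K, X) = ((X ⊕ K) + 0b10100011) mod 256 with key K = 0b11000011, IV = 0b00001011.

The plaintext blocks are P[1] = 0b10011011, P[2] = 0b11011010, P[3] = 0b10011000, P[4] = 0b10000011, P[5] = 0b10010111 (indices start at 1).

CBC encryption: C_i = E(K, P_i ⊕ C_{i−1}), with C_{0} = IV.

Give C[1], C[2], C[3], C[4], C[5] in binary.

C[1]: P[1] ⊕ 0b00001011 = 0b10010000; E(K, 0b10010000) = 0b11110110.
C[2]: P[2] ⊕ 0b11110110 = 0b00101100; E(K, 0b00101100) = 0b10010010.
C[3]: P[3] ⊕ 0b10010010 = 0b00001010; E(K, 0b00001010) = 0b01101100.
C[4]: P[4] ⊕ 0b01101100 = 0b11101111; E(K, 0b11101111) = 0b11001111.
C[5]: P[5] ⊕ 0b11001111 = 0b01011000; E(K, 0b01011000) = 0b00111110.

C[1] = 0b11110110, C[2] = 0b10010010, C[3] = 0b01101100, C[4] = 0b11001111, C[5] = 0b00111110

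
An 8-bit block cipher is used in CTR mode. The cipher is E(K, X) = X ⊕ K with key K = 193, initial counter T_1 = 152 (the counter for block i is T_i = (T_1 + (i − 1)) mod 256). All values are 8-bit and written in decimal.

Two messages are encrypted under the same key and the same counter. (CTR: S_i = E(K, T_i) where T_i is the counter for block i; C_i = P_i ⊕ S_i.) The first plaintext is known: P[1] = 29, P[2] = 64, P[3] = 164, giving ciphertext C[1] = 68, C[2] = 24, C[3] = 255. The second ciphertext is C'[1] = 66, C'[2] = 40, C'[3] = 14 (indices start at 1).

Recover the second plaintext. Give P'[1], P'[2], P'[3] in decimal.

P'[1] = 27, P'[2] = 112, P'[3] = 85

In CTR with a reused counter, both messages share the same keystream S_i, so C_i ⊕ C'_i = P_i ⊕ P'_i and thus P'_i = P_i ⊕ C_i ⊕ C'_i.
P'[1]: 29 ⊕ 68 ⊕ 66 = 27.
P'[2]: 64 ⊕ 24 ⊕ 40 = 112.
P'[3]: 164 ⊕ 255 ⊕ 14 = 85.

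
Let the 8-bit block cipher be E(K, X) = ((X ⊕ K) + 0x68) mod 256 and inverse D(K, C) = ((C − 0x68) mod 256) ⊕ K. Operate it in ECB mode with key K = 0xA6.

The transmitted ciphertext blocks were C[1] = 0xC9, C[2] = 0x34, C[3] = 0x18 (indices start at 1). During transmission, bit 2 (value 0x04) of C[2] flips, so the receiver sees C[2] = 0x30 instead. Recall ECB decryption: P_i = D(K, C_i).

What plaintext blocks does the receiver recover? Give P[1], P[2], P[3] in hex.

Only C[2] changed, to 0x30. In ECB, a change in C_i affects only P_i. Decrypting the received ciphertext:
P[1]: D(K, 0xC9) = 0xC7.
P[2]: D(K, 0x30) = 0x6E.
P[3]: D(K, 0x18) = 0x16.
Blocks that differ from the original plaintext: P[2].

P[1] = 0xC7, P[2] = 0x6E, P[3] = 0x16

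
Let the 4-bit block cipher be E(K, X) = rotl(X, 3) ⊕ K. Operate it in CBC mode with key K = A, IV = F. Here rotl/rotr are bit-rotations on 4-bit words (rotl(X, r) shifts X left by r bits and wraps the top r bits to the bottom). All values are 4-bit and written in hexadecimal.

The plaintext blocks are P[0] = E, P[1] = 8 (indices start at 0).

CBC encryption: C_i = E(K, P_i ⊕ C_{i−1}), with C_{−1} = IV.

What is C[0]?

C[0] = 2

C[0]: P[0] ⊕ F = 1; E(K, 1) = 2.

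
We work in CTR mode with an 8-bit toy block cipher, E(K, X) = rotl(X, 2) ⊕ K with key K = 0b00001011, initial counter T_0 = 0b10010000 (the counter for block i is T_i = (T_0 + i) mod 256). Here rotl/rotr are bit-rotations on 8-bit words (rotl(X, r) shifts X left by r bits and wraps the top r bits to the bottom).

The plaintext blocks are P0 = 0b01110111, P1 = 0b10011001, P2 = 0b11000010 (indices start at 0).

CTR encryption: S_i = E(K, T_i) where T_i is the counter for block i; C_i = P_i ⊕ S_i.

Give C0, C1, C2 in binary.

C0 = 0b00111110, C1 = 0b11010100, C2 = 0b10000011

C0: T = 0b10010000, S = E(K, T) = 0b01001001; 0b01110111 ⊕ 0b01001001 = 0b00111110.
C1: T = 0b10010001, S = E(K, T) = 0b01001101; 0b10011001 ⊕ 0b01001101 = 0b11010100.
C2: T = 0b10010010, S = E(K, T) = 0b01000001; 0b11000010 ⊕ 0b01000001 = 0b10000011.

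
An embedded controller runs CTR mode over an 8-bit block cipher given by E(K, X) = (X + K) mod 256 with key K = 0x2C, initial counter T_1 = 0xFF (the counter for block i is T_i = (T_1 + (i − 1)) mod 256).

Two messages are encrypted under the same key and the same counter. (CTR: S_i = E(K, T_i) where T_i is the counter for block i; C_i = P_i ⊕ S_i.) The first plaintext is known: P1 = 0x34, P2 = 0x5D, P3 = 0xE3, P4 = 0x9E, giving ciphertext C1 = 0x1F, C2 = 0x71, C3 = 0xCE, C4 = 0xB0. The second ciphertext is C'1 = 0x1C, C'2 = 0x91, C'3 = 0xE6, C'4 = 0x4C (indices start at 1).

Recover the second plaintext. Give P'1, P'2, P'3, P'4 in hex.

P'1 = 0x37, P'2 = 0xBD, P'3 = 0xCB, P'4 = 0x62

In CTR with a reused counter, both messages share the same keystream S_i, so C_i ⊕ C'_i = P_i ⊕ P'_i and thus P'_i = P_i ⊕ C_i ⊕ C'_i.
P'1: 0x34 ⊕ 0x1F ⊕ 0x1C = 0x37.
P'2: 0x5D ⊕ 0x71 ⊕ 0x91 = 0xBD.
P'3: 0xE3 ⊕ 0xCE ⊕ 0xE6 = 0xCB.
P'4: 0x9E ⊕ 0xB0 ⊕ 0x4C = 0x62.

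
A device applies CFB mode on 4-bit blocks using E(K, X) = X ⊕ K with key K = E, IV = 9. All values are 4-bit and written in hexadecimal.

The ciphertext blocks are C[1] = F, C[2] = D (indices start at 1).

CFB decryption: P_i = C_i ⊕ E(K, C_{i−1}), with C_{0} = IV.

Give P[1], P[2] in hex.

P[1]: E(K, 9) = 7; F ⊕ 7 = 8.
P[2]: E(K, F) = 1; D ⊕ 1 = C.

P[1] = 8, P[2] = C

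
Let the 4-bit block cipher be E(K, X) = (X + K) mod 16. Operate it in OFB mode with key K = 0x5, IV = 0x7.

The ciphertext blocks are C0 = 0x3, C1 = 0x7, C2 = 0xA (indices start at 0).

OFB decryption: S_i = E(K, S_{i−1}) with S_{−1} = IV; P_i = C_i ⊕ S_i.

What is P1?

P0: S = E(K, 0x7) = 0xC; 0x3 ⊕ 0xC = 0xF.
P1: S = E(K, 0xC) = 0x1; 0x7 ⊕ 0x1 = 0x6.

P1 = 0x6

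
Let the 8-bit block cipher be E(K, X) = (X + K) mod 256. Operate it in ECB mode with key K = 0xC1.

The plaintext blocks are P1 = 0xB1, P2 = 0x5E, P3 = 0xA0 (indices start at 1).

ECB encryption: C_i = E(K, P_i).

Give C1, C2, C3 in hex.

C1: E(K, 0xB1) = 0x72.
C2: E(K, 0x5E) = 0x1F.
C3: E(K, 0xA0) = 0x61.

C1 = 0x72, C2 = 0x1F, C3 = 0x61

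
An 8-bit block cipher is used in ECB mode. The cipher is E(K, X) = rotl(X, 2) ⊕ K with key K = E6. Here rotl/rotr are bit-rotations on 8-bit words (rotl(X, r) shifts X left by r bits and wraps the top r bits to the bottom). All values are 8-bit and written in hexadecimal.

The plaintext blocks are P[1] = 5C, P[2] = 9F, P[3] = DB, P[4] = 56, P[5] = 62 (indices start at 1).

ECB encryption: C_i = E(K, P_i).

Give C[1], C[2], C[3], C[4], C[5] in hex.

C[1] = 97, C[2] = 98, C[3] = 89, C[4] = BF, C[5] = 6F

C[1]: E(K, 5C) = 97.
C[2]: E(K, 9F) = 98.
C[3]: E(K, DB) = 89.
C[4]: E(K, 56) = BF.
C[5]: E(K, 62) = 6F.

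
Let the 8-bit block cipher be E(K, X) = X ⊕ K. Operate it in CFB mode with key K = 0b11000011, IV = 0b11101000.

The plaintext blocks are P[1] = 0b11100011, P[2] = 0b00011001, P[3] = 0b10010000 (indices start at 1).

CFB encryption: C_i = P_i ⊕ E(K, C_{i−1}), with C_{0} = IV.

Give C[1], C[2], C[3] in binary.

C[1] = 0b11001000, C[2] = 0b00010010, C[3] = 0b01000001

C[1]: E(K, 0b11101000) = 0b00101011; 0b11100011 ⊕ 0b00101011 = 0b11001000.
C[2]: E(K, 0b11001000) = 0b00001011; 0b00011001 ⊕ 0b00001011 = 0b00010010.
C[3]: E(K, 0b00010010) = 0b11010001; 0b10010000 ⊕ 0b11010001 = 0b01000001.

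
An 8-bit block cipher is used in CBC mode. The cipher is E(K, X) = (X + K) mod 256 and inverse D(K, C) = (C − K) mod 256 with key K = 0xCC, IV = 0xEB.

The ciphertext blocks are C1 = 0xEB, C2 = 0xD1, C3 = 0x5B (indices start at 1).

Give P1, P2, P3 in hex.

P1 = 0xF4, P2 = 0xEE, P3 = 0x5E

CBC decryption: P_i = D(K, C_i) ⊕ C_{i−1}, with C_{0} = IV.
P1: D(K, 0xEB) = 0x1F; 0x1F ⊕ 0xEB = 0xF4.
P2: D(K, 0xD1) = 0x05; 0x05 ⊕ 0xEB = 0xEE.
P3: D(K, 0x5B) = 0x8F; 0x8F ⊕ 0xD1 = 0x5E.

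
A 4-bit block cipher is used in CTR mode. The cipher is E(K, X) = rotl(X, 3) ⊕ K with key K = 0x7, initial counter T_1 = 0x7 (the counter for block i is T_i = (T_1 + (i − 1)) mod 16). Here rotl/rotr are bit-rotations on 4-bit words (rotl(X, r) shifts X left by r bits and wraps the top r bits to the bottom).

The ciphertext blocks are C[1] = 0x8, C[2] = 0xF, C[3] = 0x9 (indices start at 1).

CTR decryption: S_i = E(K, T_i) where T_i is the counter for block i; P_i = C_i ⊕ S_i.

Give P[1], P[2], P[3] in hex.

P[1]: T = 0x7, S = E(K, T) = 0xC; 0x8 ⊕ 0xC = 0x4.
P[2]: T = 0x8, S = E(K, T) = 0x3; 0xF ⊕ 0x3 = 0xC.
P[3]: T = 0x9, S = E(K, T) = 0xB; 0x9 ⊕ 0xB = 0x2.

P[1] = 0x4, P[2] = 0xC, P[3] = 0x2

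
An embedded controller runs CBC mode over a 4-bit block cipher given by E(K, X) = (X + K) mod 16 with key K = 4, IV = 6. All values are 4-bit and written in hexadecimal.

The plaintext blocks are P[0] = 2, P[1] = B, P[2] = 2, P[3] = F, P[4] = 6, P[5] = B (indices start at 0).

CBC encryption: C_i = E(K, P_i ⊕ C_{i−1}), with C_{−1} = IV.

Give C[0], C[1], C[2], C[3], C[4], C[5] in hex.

C[0]: P[0] ⊕ 6 = 4; E(K, 4) = 8.
C[1]: P[1] ⊕ 8 = 3; E(K, 3) = 7.
C[2]: P[2] ⊕ 7 = 5; E(K, 5) = 9.
C[3]: P[3] ⊕ 9 = 6; E(K, 6) = A.
C[4]: P[4] ⊕ A = C; E(K, C) = 0.
C[5]: P[5] ⊕ 0 = B; E(K, B) = F.

C[0] = 8, C[1] = 7, C[2] = 9, C[3] = A, C[4] = 0, C[5] = F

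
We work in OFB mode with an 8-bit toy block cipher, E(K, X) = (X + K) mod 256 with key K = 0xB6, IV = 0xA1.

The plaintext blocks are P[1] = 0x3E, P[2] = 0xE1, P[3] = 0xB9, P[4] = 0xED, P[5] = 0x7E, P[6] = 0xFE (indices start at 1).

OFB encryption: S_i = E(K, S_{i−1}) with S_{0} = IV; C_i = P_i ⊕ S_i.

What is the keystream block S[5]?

0x2F

C[1]: S = E(K, 0xA1) = 0x57; 0x3E ⊕ 0x57 = 0x69.
C[2]: S = E(K, 0x57) = 0x0D; 0xE1 ⊕ 0x0D = 0xEC.
C[3]: S = E(K, 0x0D) = 0xC3; 0xB9 ⊕ 0xC3 = 0x7A.
C[4]: S = E(K, 0xC3) = 0x79; 0xED ⊕ 0x79 = 0x94.
C[5]: S = E(K, 0x79) = 0x2F; 0x7E ⊕ 0x2F = 0x51.
So S[5] = 0x2F.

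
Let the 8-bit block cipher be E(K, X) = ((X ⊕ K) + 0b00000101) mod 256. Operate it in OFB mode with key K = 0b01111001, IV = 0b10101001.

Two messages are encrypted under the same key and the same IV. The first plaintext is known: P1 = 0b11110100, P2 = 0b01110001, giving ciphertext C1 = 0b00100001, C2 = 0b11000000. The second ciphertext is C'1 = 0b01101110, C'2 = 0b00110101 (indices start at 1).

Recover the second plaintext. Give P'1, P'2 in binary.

P'1 = 0b10111011, P'2 = 0b10000100

In OFB with a reused IV, both messages share the same keystream S_i, so C_i ⊕ C'_i = P_i ⊕ P'_i and thus P'_i = P_i ⊕ C_i ⊕ C'_i.
P'1: 0b11110100 ⊕ 0b00100001 ⊕ 0b01101110 = 0b10111011.
P'2: 0b01110001 ⊕ 0b11000000 ⊕ 0b00110101 = 0b10000100.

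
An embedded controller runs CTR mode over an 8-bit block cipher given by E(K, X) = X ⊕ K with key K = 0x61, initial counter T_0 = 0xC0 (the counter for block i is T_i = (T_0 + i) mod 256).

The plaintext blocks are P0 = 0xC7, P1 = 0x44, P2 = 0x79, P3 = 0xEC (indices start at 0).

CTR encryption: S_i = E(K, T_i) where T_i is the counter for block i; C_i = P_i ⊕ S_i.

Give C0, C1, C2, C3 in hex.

C0 = 0x66, C1 = 0xE4, C2 = 0xDA, C3 = 0x4E

C0: T = 0xC0, S = E(K, T) = 0xA1; 0xC7 ⊕ 0xA1 = 0x66.
C1: T = 0xC1, S = E(K, T) = 0xA0; 0x44 ⊕ 0xA0 = 0xE4.
C2: T = 0xC2, S = E(K, T) = 0xA3; 0x79 ⊕ 0xA3 = 0xDA.
C3: T = 0xC3, S = E(K, T) = 0xA2; 0xEC ⊕ 0xA2 = 0x4E.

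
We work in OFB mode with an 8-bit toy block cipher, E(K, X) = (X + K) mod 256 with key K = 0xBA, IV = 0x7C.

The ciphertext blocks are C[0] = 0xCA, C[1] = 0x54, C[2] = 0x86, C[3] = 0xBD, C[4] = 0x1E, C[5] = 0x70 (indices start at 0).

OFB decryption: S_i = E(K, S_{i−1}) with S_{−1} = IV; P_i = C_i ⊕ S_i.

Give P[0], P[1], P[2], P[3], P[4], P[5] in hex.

P[0] = 0xFC, P[1] = 0xA4, P[2] = 0x2C, P[3] = 0xD9, P[4] = 0x00, P[5] = 0xA8

P[0]: S = E(K, 0x7C) = 0x36; 0xCA ⊕ 0x36 = 0xFC.
P[1]: S = E(K, 0x36) = 0xF0; 0x54 ⊕ 0xF0 = 0xA4.
P[2]: S = E(K, 0xF0) = 0xAA; 0x86 ⊕ 0xAA = 0x2C.
P[3]: S = E(K, 0xAA) = 0x64; 0xBD ⊕ 0x64 = 0xD9.
P[4]: S = E(K, 0x64) = 0x1E; 0x1E ⊕ 0x1E = 0x00.
P[5]: S = E(K, 0x1E) = 0xD8; 0x70 ⊕ 0xD8 = 0xA8.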